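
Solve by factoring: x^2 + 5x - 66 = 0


We need two numbers that multiply to -66 and add to 5.
Those numbers are -6 and 11 (since (-6) * 11 = -66 and (-6) + 11 = 5).
So x^2 + 5x - 66 = (x - 6)(x + 11) = 0
Setting each factor to zero: x = 6 or x = -11

x = -11, x = 6


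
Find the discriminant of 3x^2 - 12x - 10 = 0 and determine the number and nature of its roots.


For ax^2 + bx + c = 0, discriminant D = b^2 - 4ac
Here a = 3, b = -12, c = -10
D = (-12)^2 - 4(3)(-10) = 144 + 120 = 264

D = 264 > 0 but not a perfect square
The equation has 2 distinct real irrational roots.

Discriminant = 264, 2 distinct real irrational roots


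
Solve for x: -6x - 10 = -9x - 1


Starting with: -6x - 10 = -9x - 1
Move all x terms to left: (-6 + 9)x = -1 + 10
Simplify: 3x = 9
Divide both sides by 3: x = 3

x = 3


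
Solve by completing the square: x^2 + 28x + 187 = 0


Start: x^2 + 28x + 187 = 0
Move constant: x^2 + 28x = -187
Half of 28 is 14, squared is 196
Add 196 to both sides: x^2 + 28x + 196 = 9
(x + 14)^2 = 9
x + 14 = ±3
x = -14 + 3 = -11 or x = -14 - 3 = -17

x = -17, x = -11


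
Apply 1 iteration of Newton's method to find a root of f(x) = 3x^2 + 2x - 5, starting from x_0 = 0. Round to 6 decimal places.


Newton's method: x_(n+1) = x_n - f(x_n)/f'(x_n)
f(x) = 3x^2 + 2x - 5
f'(x) = 6x + 2

Iteration 1:
  f(0.000000) = -5.000000
  f'(0.000000) = 2.000000
  x_1 = 0.000000 - (-5.000000)/(2.000000) = 2.500000

x_1 = 2.500000


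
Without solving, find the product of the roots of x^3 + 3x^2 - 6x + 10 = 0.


By Vieta's formulas for x^3 + bx^2 + cx + d = 0:
  r1 + r2 + r3 = -b/a = -3
  r1*r2 + r1*r3 + r2*r3 = c/a = -6
  r1*r2*r3 = -d/a = -10


Product = -10


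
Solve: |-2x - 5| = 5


An absolute value equation |expr| = 5 gives two cases:
Case 1: -2x - 5 = 5
  -2x = 10, so x = -5
Case 2: -2x - 5 = -5
  -2x = 0, so x = 0

x = -5, x = 0


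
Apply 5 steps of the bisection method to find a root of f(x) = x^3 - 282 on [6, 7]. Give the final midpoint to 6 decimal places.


f(x) = x^3 - 282
f(6) = -66 < 0
f(7) = 61 > 0

Step 1: midpoint = (6.000000 + 7.000000)/2 = 6.500000
  f(6.500000) = -7.375000
  f(mid) < 0, so root is in [6.500000, 7.000000]

Step 2: midpoint = (6.500000 + 7.000000)/2 = 6.750000
  f(6.750000) = 25.546875
  f(mid) > 0, so root is in [6.500000, 6.750000]

Step 3: midpoint = (6.500000 + 6.750000)/2 = 6.625000
  f(6.625000) = 8.775391
  f(mid) > 0, so root is in [6.500000, 6.625000]

Step 4: midpoint = (6.500000 + 6.625000)/2 = 6.562500
  f(6.562500) = 0.623291
  f(mid) > 0, so root is in [6.500000, 6.562500]

Step 5: midpoint = (6.500000 + 6.562500)/2 = 6.531250
  f(6.531250) = -3.394989
  f(mid) < 0, so root is in [6.531250, 6.562500]

midpoint = 6.531250


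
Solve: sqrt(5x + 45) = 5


Square both sides: 5x + 45 = 5^2 = 25
5x = 25 - 45 = -20
x = -4
Check: sqrt(5*(-4) + 45) = sqrt(25) = 5 ✓

x = -4


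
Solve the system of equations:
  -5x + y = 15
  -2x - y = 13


Using Cramer's rule:
Determinant D = (-5)(-1) - (-2)(1) = 5 + 2 = 7
Dx = (15)(-1) - (13)(1) = -15 - 13 = -28
Dy = (-5)(13) - (-2)(15) = -65 + 30 = -35
x = Dx/D = -28/7 = -4
y = Dy/D = -35/7 = -5

x = -4, y = -5


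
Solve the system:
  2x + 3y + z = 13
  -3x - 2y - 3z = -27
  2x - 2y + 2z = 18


Using Cramer's rule. Expand each determinant along the first row.
D  = 2*[(-2)*2 - (-3)*(-2)] - 3*[(-3)*2 - (-3)*2] + 1*[(-3)*(-2) - (-2)*2]
  = 2*(-10) - 3*(0) + 1*(10) = -10
Dx = 13*[(-2)*2 - (-3)*(-2)] - 3*[(-27)*2 - (-3)*18] + 1*[(-27)*(-2) - (-2)*18]
  = 13*(-10) - 3*(0) + 1*(90) = -40
Dy = 2*[(-27)*2 - (-3)*18] - 13*[(-3)*2 - (-3)*2] + 1*[(-3)*18 - (-27)*2]
  = 2*(0) - 13*(0) + 1*(0) = 0
Dz = 2*[(-2)*18 - (-27)*(-2)] - 3*[(-3)*18 - (-27)*2] + 13*[(-3)*(-2) - (-2)*2]
  = 2*(-90) - 3*(0) + 13*(10) = -50
x = Dx/D = -40/-10 = 4, y = Dy/D = 0/-10 = 0, z = Dz/D = -50/-10 = 5
Check eq1: (2)(4) + (3)(0) + (1)(5) = 13 = 13 ✓
Check eq2: (-3)(4) + (-2)(0) + (-3)(5) = -27 = -27 ✓
Check eq3: (2)(4) + (-2)(0) + (2)(5) = 18 = 18 ✓

x = 4, y = 0, z = 5


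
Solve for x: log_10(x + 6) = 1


Convert to exponential form: x + 6 = 10^1 = 10
x = 10 - 6 = 4
Check: log_10(4 + 6) = log_10(10) = log_10(10) = 1 ✓

x = 4


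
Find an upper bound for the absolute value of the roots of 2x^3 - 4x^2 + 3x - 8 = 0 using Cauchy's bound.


Cauchy's bound: all roots r satisfy |r| <= 1 + max(|a_i/a_n|) for i = 0,...,n-1
where a_n is the leading coefficient.

Coefficients: [2, -4, 3, -8]
Leading coefficient a_n = 2
Ratios |a_i/a_n|: 2, 3/2, 4
Maximum ratio: 4
Cauchy's bound: |r| <= 1 + 4 = 5

Upper bound = 5


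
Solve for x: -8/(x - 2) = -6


Multiply both sides by (x - 2): -8 = -6(x - 2)
Distribute: -8 = -6x + 12
-6x = -8 - 12 = -20
x = 10/3

x = 10/3


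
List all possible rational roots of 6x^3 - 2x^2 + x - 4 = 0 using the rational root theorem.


Rational root theorem: possible roots are ±p/q where:
  p divides the constant term (-4): p ∈ {1, 2, 4}
  q divides the leading coefficient (6): q ∈ {1, 2, 3, 6}

All possible rational roots: -4, -2, -4/3, -1, -2/3, -1/2, -1/3, -1/6, 1/6, 1/3, 1/2, 2/3, 1, 4/3, 2, 4

-4, -2, -4/3, -1, -2/3, -1/2, -1/3, -1/6, 1/6, 1/3, 1/2, 2/3, 1, 4/3, 2, 4


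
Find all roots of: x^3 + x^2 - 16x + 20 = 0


Let p(x) = x^3 + x^2 - 16x + 20. By the rational root theorem (leading coefficient 1), any rational root is an integer divisor of 20: try ±1, ±2, ... in turn.
Test x = 1: value = 6 ≠ 0.
Test x = -1: value = 36 ≠ 0.
Test x = 2: value = 0 ✓, so (x - 2) is a factor.
Synthetic division by (x - 2): bring down 1; 1(2) + 1 = 3; 3(2) - 16 = -10; (-10)(2) + 20 = 0 → quotient x^2 + 3x - 10, remainder 0.
Solve the quadratic x^2 + 3x - 10 = 0: discriminant = 3^2 - 4(1)(-10) = 9 + 40 = 49.
sqrt(49) = 7, so x = (-3 ± 7)/2: x = 2 or x = -5.
Collecting all roots found:

x = -5, x = 2 (multiplicity 2)


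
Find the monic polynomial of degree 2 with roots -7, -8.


A monic polynomial with roots -7, -8 is:
p(x) = (x + 7)(x + 8)
After multiplying by (x + 7): x + 7
After multiplying by (x + 8): x^2 + 15x + 56

x^2 + 15x + 56


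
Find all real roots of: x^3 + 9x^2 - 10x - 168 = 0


Let p(x) = x^3 + 9x^2 - 10x - 168. By the rational root theorem (leading coefficient 1), any rational root is an integer divisor of 168: try ±1, ±2, ... in turn.
Test x = 1: value = -168 ≠ 0.
Test x = -1: value = -150 ≠ 0.
Test x = 2: value = -144 ≠ 0.
Test x = -2: value = -120 ≠ 0.
Test x = 3: value = -90 ≠ 0.
Test x = -3: value = -84 ≠ 0.
Test x = 4: value = 0 ✓, so (x - 4) is a factor.
Synthetic division by (x - 4): bring down 1; 1(4) + 9 = 13; 13(4) - 10 = 42; 42(4) - 168 = 0 → quotient x^2 + 13x + 42, remainder 0.
Solve the quadratic x^2 + 13x + 42 = 0: discriminant = 13^2 - 4(1)(42) = 169 - 168 = 1.
sqrt(1) = 1, so x = (-13 ± 1)/2: x = -6 or x = -7.

x = -7, x = -6, x = 4


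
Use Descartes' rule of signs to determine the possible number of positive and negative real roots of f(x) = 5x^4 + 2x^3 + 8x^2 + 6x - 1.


Descartes' rule of signs:

For positive roots, count sign changes in f(x) = 5x^4 + 2x^3 + 8x^2 + 6x - 1:
Signs of coefficients: +, +, +, +, -
Number of sign changes: 1
Possible positive real roots: 1

For negative roots, examine f(-x) = 5x^4 - 2x^3 + 8x^2 - 6x - 1:
Signs of coefficients: +, -, +, -, -
Number of sign changes: 3
Possible negative real roots: 3, 1

Positive roots: 1; Negative roots: 3 or 1


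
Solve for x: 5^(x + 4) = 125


Express both sides with the same base.
125 = 5^3
Since the bases match, equate exponents: x + 4 = 3
So x = 3 - (4) = -1

x = -1


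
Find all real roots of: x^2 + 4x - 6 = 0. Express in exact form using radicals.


Using the quadratic formula: x = (-b ± sqrt(b^2 - 4ac)) / (2a)
Here a = 1, b = 4, c = -6
Discriminant = b^2 - 4ac = 4^2 - 4(1)(-6) = 16 + 24 = 40
Since discriminant = 40 > 0, there are two real roots.
x = (-4 ± 2*sqrt(10)) / 2
Simplifying: x = -2 ± sqrt(10)
Numerically: x ≈ 1.1623 or x ≈ -5.1623

x = -2 + sqrt(10) or x = -2 - sqrt(10)


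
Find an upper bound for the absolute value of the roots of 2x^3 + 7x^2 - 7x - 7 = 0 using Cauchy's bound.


Cauchy's bound: all roots r satisfy |r| <= 1 + max(|a_i/a_n|) for i = 0,...,n-1
where a_n is the leading coefficient.

Coefficients: [2, 7, -7, -7]
Leading coefficient a_n = 2
Ratios |a_i/a_n|: 7/2, 7/2, 7/2
Maximum ratio: 7/2
Cauchy's bound: |r| <= 1 + 7/2 = 9/2

Upper bound = 9/2


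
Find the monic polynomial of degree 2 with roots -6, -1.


A monic polynomial with roots -6, -1 is:
p(x) = (x + 6)(x + 1)
After multiplying by (x + 6): x + 6
After multiplying by (x + 1): x^2 + 7x + 6

x^2 + 7x + 6


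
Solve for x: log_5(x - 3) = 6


Convert to exponential form: x - 3 = 5^6 = 15625
x = 15625 + 3 = 15628
Check: log_5(15628 - 3) = log_5(15625) = log_5(15625) = 6 ✓

x = 15628


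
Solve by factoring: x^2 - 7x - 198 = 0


We need two numbers that multiply to -198 and add to -7.
Those numbers are 11 and -18 (since 11 * (-18) = -198 and 11 + (-18) = -7).
So x^2 - 7x - 198 = (x + 11)(x - 18) = 0
Setting each factor to zero: x = -11 or x = 18

x = -11, x = 18


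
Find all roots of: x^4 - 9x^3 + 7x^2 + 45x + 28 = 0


Let p(x) = x^4 - 9x^3 + 7x^2 + 45x + 28. By the rational root theorem (leading coefficient 1), any rational root is an integer divisor of 28: try ±1, ±2, ... in turn.
Test x = 1: value = 72 ≠ 0.
Test x = -1: value = 0 ✓, so (x + 1) is a factor.
Synthetic division by (x + 1): bring down 1; 1(-1) - 9 = -10; (-10)(-1) + 7 = 17; 17(-1) + 45 = 28; 28(-1) + 28 = 0 → quotient x^3 - 10x^2 + 17x + 28, remainder 0.
Continue with the quotient x^3 - 10x^2 + 17x + 28 (candidates must divide 28; re-test x = -1 first in case it repeats).
Test x = -1: value = 0 ✓, so (x + 1) is a factor.
Synthetic division by (x + 1): bring down 1; 1(-1) - 10 = -11; (-11)(-1) + 17 = 28; 28(-1) + 28 = 0 → quotient x^2 - 11x + 28, remainder 0.
Solve the quadratic x^2 - 11x + 28 = 0: discriminant = (-11)^2 - 4(1)(28) = 121 - 112 = 9.
sqrt(9) = 3, so x = (11 ± 3)/2: x = 7 or x = 4.
Collecting all roots found:

x = -1 (multiplicity 2), x = 4, x = 7


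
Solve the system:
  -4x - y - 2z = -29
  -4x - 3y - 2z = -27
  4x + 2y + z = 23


Using Cramer's rule. Expand each determinant along the first row.
D  = (-4)*[(-3)*1 - (-2)*2] - (-1)*[(-4)*1 - (-2)*4] + (-2)*[(-4)*2 - (-3)*4]
  = (-4)*(1) - (-1)*(4) + (-2)*(4) = -8
Dx = (-29)*[(-3)*1 - (-2)*2] - (-1)*[(-27)*1 - (-2)*23] + (-2)*[(-27)*2 - (-3)*23]
  = (-29)*(1) - (-1)*(19) + (-2)*(15) = -40
Dy = (-4)*[(-27)*1 - (-2)*23] - (-29)*[(-4)*1 - (-2)*4] + (-2)*[(-4)*23 - (-27)*4]
  = (-4)*(19) - (-29)*(4) + (-2)*(16) = 8
Dz = (-4)*[(-3)*23 - (-27)*2] - (-1)*[(-4)*23 - (-27)*4] + (-29)*[(-4)*2 - (-3)*4]
  = (-4)*(-15) - (-1)*(16) + (-29)*(4) = -40
x = Dx/D = -40/-8 = 5, y = Dy/D = 8/-8 = -1, z = Dz/D = -40/-8 = 5
Check eq1: (-4)(5) + (-1)(-1) + (-2)(5) = -29 = -29 ✓
Check eq2: (-4)(5) + (-3)(-1) + (-2)(5) = -27 = -27 ✓
Check eq3: (4)(5) + (2)(-1) + (1)(5) = 23 = 23 ✓

x = 5, y = -1, z = 5


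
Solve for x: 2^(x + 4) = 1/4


Express both sides with the same base.
1/4 = 2^(-2)
Since the bases match, equate exponents: x + 4 = -2
So x = -2 - (4) = -6

x = -6


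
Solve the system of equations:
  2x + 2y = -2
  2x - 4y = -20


Using Cramer's rule:
Determinant D = (2)(-4) - (2)(2) = -8 - 4 = -12
Dx = (-2)(-4) - (-20)(2) = 8 + 40 = 48
Dy = (2)(-20) - (2)(-2) = -40 + 4 = -36
x = Dx/D = 48/-12 = -4
y = Dy/D = -36/-12 = 3

x = -4, y = 3


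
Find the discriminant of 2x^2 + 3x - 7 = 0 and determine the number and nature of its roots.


For ax^2 + bx + c = 0, discriminant D = b^2 - 4ac
Here a = 2, b = 3, c = -7
D = (3)^2 - 4(2)(-7) = 9 + 56 = 65

D = 65 > 0 but not a perfect square
The equation has 2 distinct real irrational roots.

Discriminant = 65, 2 distinct real irrational roots


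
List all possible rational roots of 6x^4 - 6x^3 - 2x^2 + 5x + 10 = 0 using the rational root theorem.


Rational root theorem: possible roots are ±p/q where:
  p divides the constant term (10): p ∈ {1, 2, 5, 10}
  q divides the leading coefficient (6): q ∈ {1, 2, 3, 6}

All possible rational roots: -10, -5, -10/3, -5/2, -2, -5/3, -1, -5/6, -2/3, -1/2, -1/3, -1/6, 1/6, 1/3, 1/2, 2/3, 5/6, 1, 5/3, 2, 5/2, 10/3, 5, 10

-10, -5, -10/3, -5/2, -2, -5/3, -1, -5/6, -2/3, -1/2, -1/3, -1/6, 1/6, 1/3, 1/2, 2/3, 5/6, 1, 5/3, 2, 5/2, 10/3, 5, 10


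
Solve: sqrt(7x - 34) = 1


Square both sides: 7x - 34 = 1^2 = 1
7x = 1 + 34 = 35
x = 5
Check: sqrt(7*5 - 34) = sqrt(1) = 1 ✓

x = 5


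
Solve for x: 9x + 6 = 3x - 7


Starting with: 9x + 6 = 3x - 7
Move all x terms to left: (9 - 3)x = -7 - 6
Simplify: 6x = -13
Divide both sides by 6: x = -13/6

x = -13/6


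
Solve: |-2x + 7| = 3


An absolute value equation |expr| = 3 gives two cases:
Case 1: -2x + 7 = 3
  -2x = -4, so x = 2
Case 2: -2x + 7 = -3
  -2x = -10, so x = 5

x = 2, x = 5


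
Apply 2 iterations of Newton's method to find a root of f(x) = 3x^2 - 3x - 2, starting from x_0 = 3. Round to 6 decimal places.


Newton's method: x_(n+1) = x_n - f(x_n)/f'(x_n)
f(x) = 3x^2 - 3x - 2
f'(x) = 6x - 3

Iteration 1:
  f(3.000000) = 16.000000
  f'(3.000000) = 15.000000
  x_1 = 3.000000 - (16.000000)/(15.000000) = 1.933333

Iteration 2:
  f(1.933333) = 3.413333
  f'(1.933333) = 8.600000
  x_2 = 1.933333 - (3.413333)/(8.600000) = 1.536434

x_2 = 1.536434


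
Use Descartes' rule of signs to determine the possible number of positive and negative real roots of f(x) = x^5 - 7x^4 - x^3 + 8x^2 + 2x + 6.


Descartes' rule of signs:

For positive roots, count sign changes in f(x) = x^5 - 7x^4 - x^3 + 8x^2 + 2x + 6:
Signs of coefficients: +, -, -, +, +, +
Number of sign changes: 2
Possible positive real roots: 2, 0

For negative roots, examine f(-x) = -x^5 - 7x^4 + x^3 + 8x^2 - 2x + 6:
Signs of coefficients: -, -, +, +, -, +
Number of sign changes: 3
Possible negative real roots: 3, 1

Positive roots: 2 or 0; Negative roots: 3 or 1


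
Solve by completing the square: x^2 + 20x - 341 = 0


Start: x^2 + 20x - 341 = 0
Move constant: x^2 + 20x = 341
Half of 20 is 10, squared is 100
Add 100 to both sides: x^2 + 20x + 100 = 441
(x + 10)^2 = 441
x + 10 = ±21
x = -10 + 21 = 11 or x = -10 - 21 = -31

x = -31, x = 11


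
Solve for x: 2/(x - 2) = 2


Multiply both sides by (x - 2): 2 = 2(x - 2)
Distribute: 2 = 2x - 4
2x = 2 + 4 = 6
x = 3

x = 3


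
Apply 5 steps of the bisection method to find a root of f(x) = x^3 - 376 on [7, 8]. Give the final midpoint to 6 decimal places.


f(x) = x^3 - 376
f(7) = -33 < 0
f(8) = 136 > 0

Step 1: midpoint = (7.000000 + 8.000000)/2 = 7.500000
  f(7.500000) = 45.875000
  f(mid) > 0, so root is in [7.000000, 7.500000]

Step 2: midpoint = (7.000000 + 7.500000)/2 = 7.250000
  f(7.250000) = 5.078125
  f(mid) > 0, so root is in [7.000000, 7.250000]

Step 3: midpoint = (7.000000 + 7.250000)/2 = 7.125000
  f(7.125000) = -14.294922
  f(mid) < 0, so root is in [7.125000, 7.250000]

Step 4: midpoint = (7.125000 + 7.250000)/2 = 7.187500
  f(7.187500) = -4.692627
  f(mid) < 0, so root is in [7.187500, 7.250000]

Step 5: midpoint = (7.187500 + 7.250000)/2 = 7.218750
  f(7.218750) = 0.171600
  f(mid) > 0, so root is in [7.187500, 7.218750]

midpoint = 7.218750


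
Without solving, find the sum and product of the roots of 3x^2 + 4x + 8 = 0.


By Vieta's formulas for ax^2 + bx + c = 0:
  Sum of roots = -b/a
  Product of roots = c/a

Here a = 3, b = 4, c = 8
Sum = -(4)/3 = -4/3
Product = 8/3 = 8/3

Sum = -4/3, Product = 8/3


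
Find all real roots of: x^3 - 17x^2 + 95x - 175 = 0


Let p(x) = x^3 - 17x^2 + 95x - 175. By the rational root theorem (leading coefficient 1), any rational root is an integer divisor of 175: try ±1, ±2, ... in turn.
Test x = 1: value = -96 ≠ 0.
Test x = -1: value = -288 ≠ 0.
Test x = 5: value = 0 ✓, so (x - 5) is a factor.
Synthetic division by (x - 5): bring down 1; 1(5) - 17 = -12; (-12)(5) + 95 = 35; 35(5) - 175 = 0 → quotient x^2 - 12x + 35, remainder 0.
Solve the quadratic x^2 - 12x + 35 = 0: discriminant = (-12)^2 - 4(1)(35) = 144 - 140 = 4.
sqrt(4) = 2, so x = (12 ± 2)/2: x = 7 or x = 5.

x = 5 (multiplicity 2), x = 7


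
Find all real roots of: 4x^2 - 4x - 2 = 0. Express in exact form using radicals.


Using the quadratic formula: x = (-b ± sqrt(b^2 - 4ac)) / (2a)
Here a = 4, b = -4, c = -2
Discriminant = b^2 - 4ac = (-4)^2 - 4(4)(-2) = 16 + 32 = 48
Since discriminant = 48 > 0, there are two real roots.
x = (4 ± 4*sqrt(3)) / 8
Simplifying: x = (1 ± sqrt(3)) / 2
Numerically: x ≈ 1.3660 or x ≈ -0.3660

x = (1 + sqrt(3)) / 2 or x = (1 - sqrt(3)) / 2


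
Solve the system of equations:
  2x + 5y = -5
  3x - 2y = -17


Using Cramer's rule:
Determinant D = (2)(-2) - (3)(5) = -4 - 15 = -19
Dx = (-5)(-2) - (-17)(5) = 10 + 85 = 95
Dy = (2)(-17) - (3)(-5) = -34 + 15 = -19
x = Dx/D = 95/-19 = -5
y = Dy/D = -19/-19 = 1

x = -5, y = 1


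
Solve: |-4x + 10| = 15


An absolute value equation |expr| = 15 gives two cases:
Case 1: -4x + 10 = 15
  -4x = 5, so x = -5/4
Case 2: -4x + 10 = -15
  -4x = -25, so x = 25/4

x = -5/4, x = 25/4


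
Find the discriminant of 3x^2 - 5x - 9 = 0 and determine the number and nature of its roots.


For ax^2 + bx + c = 0, discriminant D = b^2 - 4ac
Here a = 3, b = -5, c = -9
D = (-5)^2 - 4(3)(-9) = 25 + 108 = 133

D = 133 > 0 but not a perfect square
The equation has 2 distinct real irrational roots.

Discriminant = 133, 2 distinct real irrational roots


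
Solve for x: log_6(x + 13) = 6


Convert to exponential form: x + 13 = 6^6 = 46656
x = 46656 - 13 = 46643
Check: log_6(46643 + 13) = log_6(46656) = log_6(46656) = 6 ✓

x = 46643


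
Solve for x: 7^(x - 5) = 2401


Express both sides with the same base.
2401 = 7^4
Since the bases match, equate exponents: x - 5 = 4
So x = 4 - (-5) = 9

x = 9


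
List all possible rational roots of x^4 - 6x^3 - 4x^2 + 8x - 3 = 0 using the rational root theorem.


Rational root theorem: possible roots are ±p/q where:
  p divides the constant term (-3): p ∈ {1, 3}
  q divides the leading coefficient (1): q ∈ {1}

All possible rational roots: -3, -1, 1, 3

-3, -1, 1, 3


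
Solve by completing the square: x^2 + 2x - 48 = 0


Start: x^2 + 2x - 48 = 0
Move constant: x^2 + 2x = 48
Half of 2 is 1, squared is 1
Add 1 to both sides: x^2 + 2x + 1 = 49
(x + 1)^2 = 49
x + 1 = ±7
x = -1 + 7 = 6 or x = -1 - 7 = -8

x = -8, x = 6


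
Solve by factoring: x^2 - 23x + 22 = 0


We need two numbers that multiply to 22 and add to -23.
Those numbers are -22 and -1 (since (-22) * (-1) = 22 and (-22) + (-1) = -23).
So x^2 - 23x + 22 = (x - 22)(x - 1) = 0
Setting each factor to zero: x = 22 or x = 1

x = 1, x = 22


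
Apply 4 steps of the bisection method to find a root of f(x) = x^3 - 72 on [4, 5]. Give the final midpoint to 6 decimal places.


f(x) = x^3 - 72
f(4) = -8 < 0
f(5) = 53 > 0

Step 1: midpoint = (4.000000 + 5.000000)/2 = 4.500000
  f(4.500000) = 19.125000
  f(mid) > 0, so root is in [4.000000, 4.500000]

Step 2: midpoint = (4.000000 + 4.500000)/2 = 4.250000
  f(4.250000) = 4.765625
  f(mid) > 0, so root is in [4.000000, 4.250000]

Step 3: midpoint = (4.000000 + 4.250000)/2 = 4.125000
  f(4.125000) = -1.810547
  f(mid) < 0, so root is in [4.125000, 4.250000]

Step 4: midpoint = (4.125000 + 4.250000)/2 = 4.187500
  f(4.187500) = 1.428467
  f(mid) > 0, so root is in [4.125000, 4.187500]

midpoint = 4.187500


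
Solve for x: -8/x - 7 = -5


Subtract -7 from both sides: -8/x = 2
Multiply both sides by x: -8 = 2 * x
Divide by 2: x = -4

x = -4


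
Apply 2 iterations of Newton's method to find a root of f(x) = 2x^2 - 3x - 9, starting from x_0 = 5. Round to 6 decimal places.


Newton's method: x_(n+1) = x_n - f(x_n)/f'(x_n)
f(x) = 2x^2 - 3x - 9
f'(x) = 4x - 3

Iteration 1:
  f(5.000000) = 26.000000
  f'(5.000000) = 17.000000
  x_1 = 5.000000 - (26.000000)/(17.000000) = 3.470588

Iteration 2:
  f(3.470588) = 4.678201
  f'(3.470588) = 10.882353
  x_2 = 3.470588 - (4.678201)/(10.882353) = 3.040700

x_2 = 3.040700


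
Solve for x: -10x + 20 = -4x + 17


Starting with: -10x + 20 = -4x + 17
Move all x terms to left: (-10 + 4)x = 17 - 20
Simplify: -6x = -3
Divide both sides by -6: x = 1/2

x = 1/2


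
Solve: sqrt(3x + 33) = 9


Square both sides: 3x + 33 = 9^2 = 81
3x = 81 - 33 = 48
x = 16
Check: sqrt(3*16 + 33) = sqrt(81) = 9 ✓

x = 16


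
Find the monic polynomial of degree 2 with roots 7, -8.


A monic polynomial with roots 7, -8 is:
p(x) = (x - 7)(x + 8)
After multiplying by (x - 7): x - 7
After multiplying by (x + 8): x^2 + x - 56

x^2 + x - 56


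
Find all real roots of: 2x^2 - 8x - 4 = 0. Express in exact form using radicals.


Using the quadratic formula: x = (-b ± sqrt(b^2 - 4ac)) / (2a)
Here a = 2, b = -8, c = -4
Discriminant = b^2 - 4ac = (-8)^2 - 4(2)(-4) = 64 + 32 = 96
Since discriminant = 96 > 0, there are two real roots.
x = (8 ± 4*sqrt(6)) / 4
Simplifying: x = 2 ± sqrt(6)
Numerically: x ≈ 4.4495 or x ≈ -0.4495

x = 2 + sqrt(6) or x = 2 - sqrt(6)


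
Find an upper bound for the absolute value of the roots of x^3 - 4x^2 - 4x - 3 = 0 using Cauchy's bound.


Cauchy's bound: all roots r satisfy |r| <= 1 + max(|a_i/a_n|) for i = 0,...,n-1
where a_n is the leading coefficient.

Coefficients: [1, -4, -4, -3]
Leading coefficient a_n = 1
Ratios |a_i/a_n|: 4, 4, 3
Maximum ratio: 4
Cauchy's bound: |r| <= 1 + 4 = 5

Upper bound = 5


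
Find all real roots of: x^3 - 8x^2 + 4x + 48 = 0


Let p(x) = x^3 - 8x^2 + 4x + 48. By the rational root theorem (leading coefficient 1), any rational root is an integer divisor of 48: try ±1, ±2, ... in turn.
Test x = 1: value = 45 ≠ 0.
Test x = -1: value = 35 ≠ 0.
Test x = 2: value = 32 ≠ 0.
Test x = -2: value = 0 ✓, so (x + 2) is a factor.
Synthetic division by (x + 2): bring down 1; 1(-2) - 8 = -10; (-10)(-2) + 4 = 24; 24(-2) + 48 = 0 → quotient x^2 - 10x + 24, remainder 0.
Solve the quadratic x^2 - 10x + 24 = 0: discriminant = (-10)^2 - 4(1)(24) = 100 - 96 = 4.
sqrt(4) = 2, so x = (10 ± 2)/2: x = 6 or x = 4.

x = -2, x = 4, x = 6


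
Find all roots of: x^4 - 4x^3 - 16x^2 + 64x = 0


The constant term is 0, so x = 0 is a root. Factor out x:
  x^3 - 4x^2 - 16x + 64 = 0
Let p(x) = x^3 - 4x^2 - 16x + 64. By the rational root theorem (leading coefficient 1), any rational root is an integer divisor of 64: try ±1, ±2, ... in turn.
Test x = 1: value = 45 ≠ 0.
Test x = -1: value = 75 ≠ 0.
Test x = 2: value = 24 ≠ 0.
Test x = -2: value = 72 ≠ 0.
Test x = 4: value = 0 ✓, so (x - 4) is a factor.
Synthetic division by (x - 4): bring down 1; 1(4) - 4 = 0; 0(4) - 16 = -16; (-16)(4) + 64 = 0 → quotient x^2 - 16, remainder 0.
Solve the quadratic x^2 - 16 = 0: discriminant = 0^2 - 4(1)(-16) = 0 + 64 = 64.
sqrt(64) = 8, so x = (0 ± 8)/2: x = 4 or x = -4.
Collecting all roots found:

x = -4, x = 0, x = 4 (multiplicity 2)


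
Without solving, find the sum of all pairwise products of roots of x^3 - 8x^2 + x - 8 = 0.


By Vieta's formulas for x^3 + bx^2 + cx + d = 0:
  r1 + r2 + r3 = -b/a = 8
  r1*r2 + r1*r3 + r2*r3 = c/a = 1
  r1*r2*r3 = -d/a = 8


Sum of pairwise products = 1


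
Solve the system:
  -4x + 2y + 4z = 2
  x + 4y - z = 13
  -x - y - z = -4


Using Cramer's rule. Expand each determinant along the first row.
D  = (-4)*[4*(-1) - (-1)*(-1)] - 2*[1*(-1) - (-1)*(-1)] + 4*[1*(-1) - 4*(-1)]
  = (-4)*(-5) - 2*(-2) + 4*(3) = 36
Dx = 2*[4*(-1) - (-1)*(-1)] - 2*[13*(-1) - (-1)*(-4)] + 4*[13*(-1) - 4*(-4)]
  = 2*(-5) - 2*(-17) + 4*(3) = 36
Dy = (-4)*[13*(-1) - (-1)*(-4)] - 2*[1*(-1) - (-1)*(-1)] + 4*[1*(-4) - 13*(-1)]
  = (-4)*(-17) - 2*(-2) + 4*(9) = 108
Dz = (-4)*[4*(-4) - 13*(-1)] - 2*[1*(-4) - 13*(-1)] + 2*[1*(-1) - 4*(-1)]
  = (-4)*(-3) - 2*(9) + 2*(3) = 0
x = Dx/D = 36/36 = 1, y = Dy/D = 108/36 = 3, z = Dz/D = 0/36 = 0
Check eq1: (-4)(1) + (2)(3) + (4)(0) = 2 = 2 ✓
Check eq2: (1)(1) + (4)(3) + (-1)(0) = 13 = 13 ✓
Check eq3: (-1)(1) + (-1)(3) + (-1)(0) = -4 = -4 ✓

x = 1, y = 3, z = 0


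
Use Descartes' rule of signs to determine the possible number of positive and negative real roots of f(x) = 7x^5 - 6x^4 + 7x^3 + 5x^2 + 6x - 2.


Descartes' rule of signs:

For positive roots, count sign changes in f(x) = 7x^5 - 6x^4 + 7x^3 + 5x^2 + 6x - 2:
Signs of coefficients: +, -, +, +, +, -
Number of sign changes: 3
Possible positive real roots: 3, 1

For negative roots, examine f(-x) = -7x^5 - 6x^4 - 7x^3 + 5x^2 - 6x - 2:
Signs of coefficients: -, -, -, +, -, -
Number of sign changes: 2
Possible negative real roots: 2, 0

Positive roots: 3 or 1; Negative roots: 2 or 0


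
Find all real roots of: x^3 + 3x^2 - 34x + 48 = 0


Let p(x) = x^3 + 3x^2 - 34x + 48. By the rational root theorem (leading coefficient 1), any rational root is an integer divisor of 48: try ±1, ±2, ... in turn.
Test x = 1: value = 18 ≠ 0.
Test x = -1: value = 84 ≠ 0.
Test x = 2: value = 0 ✓, so (x - 2) is a factor.
Synthetic division by (x - 2): bring down 1; 1(2) + 3 = 5; 5(2) - 34 = -24; (-24)(2) + 48 = 0 → quotient x^2 + 5x - 24, remainder 0.
Solve the quadratic x^2 + 5x - 24 = 0: discriminant = 5^2 - 4(1)(-24) = 25 + 96 = 121.
sqrt(121) = 11, so x = (-5 ± 11)/2: x = 3 or x = -8.

x = -8, x = 2, x = 3


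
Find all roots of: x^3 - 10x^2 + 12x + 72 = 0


Let p(x) = x^3 - 10x^2 + 12x + 72. By the rational root theorem (leading coefficient 1), any rational root is an integer divisor of 72: try ±1, ±2, ... in turn.
Test x = 1: value = 75 ≠ 0.
Test x = -1: value = 49 ≠ 0.
Test x = 2: value = 64 ≠ 0.
Test x = -2: value = 0 ✓, so (x + 2) is a factor.
Synthetic division by (x + 2): bring down 1; 1(-2) - 10 = -12; (-12)(-2) + 12 = 36; 36(-2) + 72 = 0 → quotient x^2 - 12x + 36, remainder 0.
Solve the quadratic x^2 - 12x + 36 = 0: discriminant = (-12)^2 - 4(1)(36) = 144 - 144 = 0.
Discriminant = 0, so a double root: x = 12/2 = 6.
Collecting all roots found:

x = -2, x = 6 (multiplicity 2)


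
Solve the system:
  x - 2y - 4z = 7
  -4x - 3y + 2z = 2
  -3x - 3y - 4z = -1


Using Cramer's rule. Expand each determinant along the first row.
D  = 1*[(-3)*(-4) - 2*(-3)] - (-2)*[(-4)*(-4) - 2*(-3)] + (-4)*[(-4)*(-3) - (-3)*(-3)]
  = 1*(18) - (-2)*(22) + (-4)*(3) = 50
Dx = 7*[(-3)*(-4) - 2*(-3)] - (-2)*[2*(-4) - 2*(-1)] + (-4)*[2*(-3) - (-3)*(-1)]
  = 7*(18) - (-2)*(-6) + (-4)*(-9) = 150
Dy = 1*[2*(-4) - 2*(-1)] - 7*[(-4)*(-4) - 2*(-3)] + (-4)*[(-4)*(-1) - 2*(-3)]
  = 1*(-6) - 7*(22) + (-4)*(10) = -200
Dz = 1*[(-3)*(-1) - 2*(-3)] - (-2)*[(-4)*(-1) - 2*(-3)] + 7*[(-4)*(-3) - (-3)*(-3)]
  = 1*(9) - (-2)*(10) + 7*(3) = 50
x = Dx/D = 150/50 = 3, y = Dy/D = -200/50 = -4, z = Dz/D = 50/50 = 1
Check eq1: (1)(3) + (-2)(-4) + (-4)(1) = 7 = 7 ✓
Check eq2: (-4)(3) + (-3)(-4) + (2)(1) = 2 = 2 ✓
Check eq3: (-3)(3) + (-3)(-4) + (-4)(1) = -1 = -1 ✓

x = 3, y = -4, z = 1


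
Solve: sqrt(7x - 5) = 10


Square both sides: 7x - 5 = 10^2 = 100
7x = 100 + 5 = 105
x = 15
Check: sqrt(7*15 - 5) = sqrt(100) = 10 ✓

x = 15


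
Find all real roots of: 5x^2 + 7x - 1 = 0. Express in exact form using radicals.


Using the quadratic formula: x = (-b ± sqrt(b^2 - 4ac)) / (2a)
Here a = 5, b = 7, c = -1
Discriminant = b^2 - 4ac = 7^2 - 4(5)(-1) = 49 + 20 = 69
Since discriminant = 69 > 0, there are two real roots.
x = (-7 ± sqrt(69)) / 10
Numerically: x ≈ 0.1307 or x ≈ -1.5307

x = (-7 + sqrt(69)) / 10 or x = (-7 - sqrt(69)) / 10


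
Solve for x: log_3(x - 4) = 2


Convert to exponential form: x - 4 = 3^2 = 9
x = 9 + 4 = 13
Check: log_3(13 - 4) = log_3(9) = log_3(9) = 2 ✓

x = 13


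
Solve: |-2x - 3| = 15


An absolute value equation |expr| = 15 gives two cases:
Case 1: -2x - 3 = 15
  -2x = 18, so x = -9
Case 2: -2x - 3 = -15
  -2x = -12, so x = 6

x = -9, x = 6


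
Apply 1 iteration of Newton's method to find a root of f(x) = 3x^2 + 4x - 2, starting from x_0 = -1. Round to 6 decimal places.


Newton's method: x_(n+1) = x_n - f(x_n)/f'(x_n)
f(x) = 3x^2 + 4x - 2
f'(x) = 6x + 4

Iteration 1:
  f(-1.000000) = -3.000000
  f'(-1.000000) = -2.000000
  x_1 = -1.000000 - (-3.000000)/(-2.000000) = -2.500000

x_1 = -2.500000


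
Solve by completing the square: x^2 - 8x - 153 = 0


Start: x^2 - 8x - 153 = 0
Move constant: x^2 - 8x = 153
Half of -8 is -4, squared is 16
Add 16 to both sides: x^2 - 8x + 16 = 169
(x - 4)^2 = 169
x - 4 = ±13
x = 4 + 13 = 17 or x = 4 - 13 = -9

x = -9, x = 17


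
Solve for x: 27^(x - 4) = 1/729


Express both sides with the same base.
1/729 = 27^(-2)
Since the bases match, equate exponents: x - 4 = -2
So x = -2 - (-4) = 2

x = 2


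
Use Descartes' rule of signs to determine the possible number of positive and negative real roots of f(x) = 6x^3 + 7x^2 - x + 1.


Descartes' rule of signs:

For positive roots, count sign changes in f(x) = 6x^3 + 7x^2 - x + 1:
Signs of coefficients: +, +, -, +
Number of sign changes: 2
Possible positive real roots: 2, 0

For negative roots, examine f(-x) = -6x^3 + 7x^2 + x + 1:
Signs of coefficients: -, +, +, +
Number of sign changes: 1
Possible negative real roots: 1

Positive roots: 2 or 0; Negative roots: 1


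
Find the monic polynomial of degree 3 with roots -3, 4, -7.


A monic polynomial with roots -3, 4, -7 is:
p(x) = (x + 3)(x - 4)(x + 7)
After multiplying by (x + 3): x + 3
After multiplying by (x - 4): x^2 - x - 12
After multiplying by (x + 7): x^3 + 6x^2 - 19x - 84

x^3 + 6x^2 - 19x - 84


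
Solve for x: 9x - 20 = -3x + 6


Starting with: 9x - 20 = -3x + 6
Move all x terms to left: (9 + 3)x = 6 + 20
Simplify: 12x = 26
Divide both sides by 12: x = 13/6

x = 13/6


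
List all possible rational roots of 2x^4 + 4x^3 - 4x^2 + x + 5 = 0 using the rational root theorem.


Rational root theorem: possible roots are ±p/q where:
  p divides the constant term (5): p ∈ {1, 5}
  q divides the leading coefficient (2): q ∈ {1, 2}

All possible rational roots: -5, -5/2, -1, -1/2, 1/2, 1, 5/2, 5

-5, -5/2, -1, -1/2, 1/2, 1, 5/2, 5


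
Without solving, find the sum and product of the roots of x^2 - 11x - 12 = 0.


By Vieta's formulas for ax^2 + bx + c = 0:
  Sum of roots = -b/a
  Product of roots = c/a

Here a = 1, b = -11, c = -12
Sum = -(-11)/1 = 11
Product = -12/1 = -12

Sum = 11, Product = -12


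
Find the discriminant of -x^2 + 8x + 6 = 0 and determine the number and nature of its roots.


For ax^2 + bx + c = 0, discriminant D = b^2 - 4ac
Here a = -1, b = 8, c = 6
D = (8)^2 - 4(-1)(6) = 64 + 24 = 88

D = 88 > 0 but not a perfect square
The equation has 2 distinct real irrational roots.

Discriminant = 88, 2 distinct real irrational roots


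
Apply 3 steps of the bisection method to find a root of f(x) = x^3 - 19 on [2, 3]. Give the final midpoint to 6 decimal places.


f(x) = x^3 - 19
f(2) = -11 < 0
f(3) = 8 > 0

Step 1: midpoint = (2.000000 + 3.000000)/2 = 2.500000
  f(2.500000) = -3.375000
  f(mid) < 0, so root is in [2.500000, 3.000000]

Step 2: midpoint = (2.500000 + 3.000000)/2 = 2.750000
  f(2.750000) = 1.796875
  f(mid) > 0, so root is in [2.500000, 2.750000]

Step 3: midpoint = (2.500000 + 2.750000)/2 = 2.625000
  f(2.625000) = -0.912109
  f(mid) < 0, so root is in [2.625000, 2.750000]

midpoint = 2.625000


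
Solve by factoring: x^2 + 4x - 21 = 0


We need two numbers that multiply to -21 and add to 4.
Those numbers are 7 and -3 (since 7 * (-3) = -21 and 7 + (-3) = 4).
So x^2 + 4x - 21 = (x + 7)(x - 3) = 0
Setting each factor to zero: x = -7 or x = 3

x = -7, x = 3


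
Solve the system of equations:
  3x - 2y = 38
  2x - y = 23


Using Cramer's rule:
Determinant D = (3)(-1) - (2)(-2) = -3 + 4 = 1
Dx = (38)(-1) - (23)(-2) = -38 + 46 = 8
Dy = (3)(23) - (2)(38) = 69 - 76 = -7
x = Dx/D = 8/1 = 8
y = Dy/D = -7/1 = -7

x = 8, y = -7


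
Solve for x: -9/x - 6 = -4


Subtract -6 from both sides: -9/x = 2
Multiply both sides by x: -9 = 2 * x
Divide by 2: x = -9/2

x = -9/2


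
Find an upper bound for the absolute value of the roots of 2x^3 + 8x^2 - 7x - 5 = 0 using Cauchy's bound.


Cauchy's bound: all roots r satisfy |r| <= 1 + max(|a_i/a_n|) for i = 0,...,n-1
where a_n is the leading coefficient.

Coefficients: [2, 8, -7, -5]
Leading coefficient a_n = 2
Ratios |a_i/a_n|: 4, 7/2, 5/2
Maximum ratio: 4
Cauchy's bound: |r| <= 1 + 4 = 5

Upper bound = 5


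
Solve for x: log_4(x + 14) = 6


Convert to exponential form: x + 14 = 4^6 = 4096
x = 4096 - 14 = 4082
Check: log_4(4082 + 14) = log_4(4096) = log_4(4096) = 6 ✓

x = 4082


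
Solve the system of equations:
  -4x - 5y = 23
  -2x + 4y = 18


Using Cramer's rule:
Determinant D = (-4)(4) - (-2)(-5) = -16 - 10 = -26
Dx = (23)(4) - (18)(-5) = 92 + 90 = 182
Dy = (-4)(18) - (-2)(23) = -72 + 46 = -26
x = Dx/D = 182/-26 = -7
y = Dy/D = -26/-26 = 1

x = -7, y = 1


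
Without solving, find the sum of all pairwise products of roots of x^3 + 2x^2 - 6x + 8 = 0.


By Vieta's formulas for x^3 + bx^2 + cx + d = 0:
  r1 + r2 + r3 = -b/a = -2
  r1*r2 + r1*r3 + r2*r3 = c/a = -6
  r1*r2*r3 = -d/a = -8


Sum of pairwise products = -6


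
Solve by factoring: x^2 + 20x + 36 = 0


We need two numbers that multiply to 36 and add to 20.
Those numbers are 2 and 18 (since 2 * 18 = 36 and 2 + 18 = 20).
So x^2 + 20x + 36 = (x + 2)(x + 18) = 0
Setting each factor to zero: x = -2 or x = -18

x = -18, x = -2


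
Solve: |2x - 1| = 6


An absolute value equation |expr| = 6 gives two cases:
Case 1: 2x - 1 = 6
  2x = 7, so x = 7/2
Case 2: 2x - 1 = -6
  2x = -5, so x = -5/2

x = -5/2, x = 7/2


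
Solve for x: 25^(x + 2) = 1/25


Express both sides with the same base.
1/25 = 25^(-1)
Since the bases match, equate exponents: x + 2 = -1
So x = -1 - (2) = -3

x = -3


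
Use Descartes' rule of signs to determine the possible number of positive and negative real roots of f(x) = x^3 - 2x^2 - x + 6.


Descartes' rule of signs:

For positive roots, count sign changes in f(x) = x^3 - 2x^2 - x + 6:
Signs of coefficients: +, -, -, +
Number of sign changes: 2
Possible positive real roots: 2, 0

For negative roots, examine f(-x) = -x^3 - 2x^2 + x + 6:
Signs of coefficients: -, -, +, +
Number of sign changes: 1
Possible negative real roots: 1

Positive roots: 2 or 0; Negative roots: 1


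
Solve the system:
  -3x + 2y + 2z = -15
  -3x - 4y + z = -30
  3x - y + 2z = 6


Using Cramer's rule. Expand each determinant along the first row.
D  = (-3)*[(-4)*2 - 1*(-1)] - 2*[(-3)*2 - 1*3] + 2*[(-3)*(-1) - (-4)*3]
  = (-3)*(-7) - 2*(-9) + 2*(15) = 69
Dx = (-15)*[(-4)*2 - 1*(-1)] - 2*[(-30)*2 - 1*6] + 2*[(-30)*(-1) - (-4)*6]
  = (-15)*(-7) - 2*(-66) + 2*(54) = 345
Dy = (-3)*[(-30)*2 - 1*6] - (-15)*[(-3)*2 - 1*3] + 2*[(-3)*6 - (-30)*3]
  = (-3)*(-66) - (-15)*(-9) + 2*(72) = 207
Dz = (-3)*[(-4)*6 - (-30)*(-1)] - 2*[(-3)*6 - (-30)*3] + (-15)*[(-3)*(-1) - (-4)*3]
  = (-3)*(-54) - 2*(72) + (-15)*(15) = -207
x = Dx/D = 345/69 = 5, y = Dy/D = 207/69 = 3, z = Dz/D = -207/69 = -3
Check eq1: (-3)(5) + (2)(3) + (2)(-3) = -15 = -15 ✓
Check eq2: (-3)(5) + (-4)(3) + (1)(-3) = -30 = -30 ✓
Check eq3: (3)(5) + (-1)(3) + (2)(-3) = 6 = 6 ✓

x = 5, y = 3, z = -3


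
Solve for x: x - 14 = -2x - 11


Starting with: x - 14 = -2x - 11
Move all x terms to left: (1 + 2)x = -11 + 14
Simplify: 3x = 3
Divide both sides by 3: x = 1

x = 1


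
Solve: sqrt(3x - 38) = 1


Square both sides: 3x - 38 = 1^2 = 1
3x = 1 + 38 = 39
x = 13
Check: sqrt(3*13 - 38) = sqrt(1) = 1 ✓

x = 13


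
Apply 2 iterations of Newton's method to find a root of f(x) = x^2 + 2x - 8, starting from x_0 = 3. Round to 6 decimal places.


Newton's method: x_(n+1) = x_n - f(x_n)/f'(x_n)
f(x) = x^2 + 2x - 8
f'(x) = 2x + 2

Iteration 1:
  f(3.000000) = 7.000000
  f'(3.000000) = 8.000000
  x_1 = 3.000000 - (7.000000)/(8.000000) = 2.125000

Iteration 2:
  f(2.125000) = 0.765625
  f'(2.125000) = 6.250000
  x_2 = 2.125000 - (0.765625)/(6.250000) = 2.002500

x_2 = 2.002500


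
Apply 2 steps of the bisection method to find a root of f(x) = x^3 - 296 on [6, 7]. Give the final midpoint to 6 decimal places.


f(x) = x^3 - 296
f(6) = -80 < 0
f(7) = 47 > 0

Step 1: midpoint = (6.000000 + 7.000000)/2 = 6.500000
  f(6.500000) = -21.375000
  f(mid) < 0, so root is in [6.500000, 7.000000]

Step 2: midpoint = (6.500000 + 7.000000)/2 = 6.750000
  f(6.750000) = 11.546875
  f(mid) > 0, so root is in [6.500000, 6.750000]

midpoint = 6.750000


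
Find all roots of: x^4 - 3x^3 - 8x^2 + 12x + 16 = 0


Let p(x) = x^4 - 3x^3 - 8x^2 + 12x + 16. By the rational root theorem (leading coefficient 1), any rational root is an integer divisor of 16: try ±1, ±2, ... in turn.
Test x = 1: value = 18 ≠ 0.
Test x = -1: value = 0 ✓, so (x + 1) is a factor.
Synthetic division by (x + 1): bring down 1; 1(-1) - 3 = -4; (-4)(-1) - 8 = -4; (-4)(-1) + 12 = 16; 16(-1) + 16 = 0 → quotient x^3 - 4x^2 - 4x + 16, remainder 0.
Continue with the quotient x^3 - 4x^2 - 4x + 16 (candidates must divide 16; re-test x = -1 first in case it repeats).
Test x = -1: value = 15 ≠ 0.
Test x = 2: value = 0 ✓, so (x - 2) is a factor.
Synthetic division by (x - 2): bring down 1; 1(2) - 4 = -2; (-2)(2) - 4 = -8; (-8)(2) + 16 = 0 → quotient x^2 - 2x - 8, remainder 0.
Solve the quadratic x^2 - 2x - 8 = 0: discriminant = (-2)^2 - 4(1)(-8) = 4 + 32 = 36.
sqrt(36) = 6, so x = (2 ± 6)/2: x = 4 or x = -2.
Collecting all roots found:

x = -2, x = -1, x = 2, x = 4


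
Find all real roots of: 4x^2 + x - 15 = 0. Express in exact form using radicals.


Using the quadratic formula: x = (-b ± sqrt(b^2 - 4ac)) / (2a)
Here a = 4, b = 1, c = -15
Discriminant = b^2 - 4ac = 1^2 - 4(4)(-15) = 1 + 240 = 241
Since discriminant = 241 > 0, there are two real roots.
x = (-1 ± sqrt(241)) / 8
Numerically: x ≈ 1.8155 or x ≈ -2.0655

x = (-1 + sqrt(241)) / 8 or x = (-1 - sqrt(241)) / 8


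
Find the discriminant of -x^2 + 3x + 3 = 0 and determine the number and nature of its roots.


For ax^2 + bx + c = 0, discriminant D = b^2 - 4ac
Here a = -1, b = 3, c = 3
D = (3)^2 - 4(-1)(3) = 9 + 12 = 21

D = 21 > 0 but not a perfect square
The equation has 2 distinct real irrational roots.

Discriminant = 21, 2 distinct real irrational roots


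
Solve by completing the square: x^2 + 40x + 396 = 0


Start: x^2 + 40x + 396 = 0
Move constant: x^2 + 40x = -396
Half of 40 is 20, squared is 400
Add 400 to both sides: x^2 + 40x + 400 = 4
(x + 20)^2 = 4
x + 20 = ±2
x = -20 + 2 = -18 or x = -20 - 2 = -22

x = -22, x = -18


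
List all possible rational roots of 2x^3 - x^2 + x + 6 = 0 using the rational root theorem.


Rational root theorem: possible roots are ±p/q where:
  p divides the constant term (6): p ∈ {1, 2, 3, 6}
  q divides the leading coefficient (2): q ∈ {1, 2}

All possible rational roots: -6, -3, -2, -3/2, -1, -1/2, 1/2, 1, 3/2, 2, 3, 6

-6, -3, -2, -3/2, -1, -1/2, 1/2, 1, 3/2, 2, 3, 6


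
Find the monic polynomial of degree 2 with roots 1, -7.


A monic polynomial with roots 1, -7 is:
p(x) = (x - 1)(x + 7)
After multiplying by (x - 1): x - 1
After multiplying by (x + 7): x^2 + 6x - 7

x^2 + 6x - 7


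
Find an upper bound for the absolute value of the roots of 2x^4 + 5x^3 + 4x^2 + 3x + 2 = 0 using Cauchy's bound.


Cauchy's bound: all roots r satisfy |r| <= 1 + max(|a_i/a_n|) for i = 0,...,n-1
where a_n is the leading coefficient.

Coefficients: [2, 5, 4, 3, 2]
Leading coefficient a_n = 2
Ratios |a_i/a_n|: 5/2, 2, 3/2, 1
Maximum ratio: 5/2
Cauchy's bound: |r| <= 1 + 5/2 = 7/2

Upper bound = 7/2


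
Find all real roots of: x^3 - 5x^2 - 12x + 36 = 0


Let p(x) = x^3 - 5x^2 - 12x + 36. By the rational root theorem (leading coefficient 1), any rational root is an integer divisor of 36: try ±1, ±2, ... in turn.
Test x = 1: value = 20 ≠ 0.
Test x = -1: value = 42 ≠ 0.
Test x = 2: value = 0 ✓, so (x - 2) is a factor.
Synthetic division by (x - 2): bring down 1; 1(2) - 5 = -3; (-3)(2) - 12 = -18; (-18)(2) + 36 = 0 → quotient x^2 - 3x - 18, remainder 0.
Solve the quadratic x^2 - 3x - 18 = 0: discriminant = (-3)^2 - 4(1)(-18) = 9 + 72 = 81.
sqrt(81) = 9, so x = (3 ± 9)/2: x = 6 or x = -3.

x = -3, x = 2, x = 6


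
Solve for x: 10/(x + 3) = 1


Multiply both sides by (x + 3): 10 = 1(x + 3)
Distribute: 10 = x + 3
x = 10 - 3 = 7
x = 7

x = 7
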